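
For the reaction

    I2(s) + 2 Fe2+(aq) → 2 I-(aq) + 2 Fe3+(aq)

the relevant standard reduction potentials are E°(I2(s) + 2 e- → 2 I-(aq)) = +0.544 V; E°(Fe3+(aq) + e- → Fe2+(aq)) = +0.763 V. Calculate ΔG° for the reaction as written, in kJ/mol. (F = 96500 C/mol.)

In the reaction as written I2(s) is reduced, so the I₂/I⁻ couple is the cathode and Fe³⁺/Fe²⁺ is the anode.
E°cell = +0.544 − (+0.763) = −0.219 V; balancing electrons gives n = 2.
ΔG° = −nFE°cell = −(2)(96500)(−0.219) J/mol = +42.3 kJ/mol.

+42.3 kJ/mol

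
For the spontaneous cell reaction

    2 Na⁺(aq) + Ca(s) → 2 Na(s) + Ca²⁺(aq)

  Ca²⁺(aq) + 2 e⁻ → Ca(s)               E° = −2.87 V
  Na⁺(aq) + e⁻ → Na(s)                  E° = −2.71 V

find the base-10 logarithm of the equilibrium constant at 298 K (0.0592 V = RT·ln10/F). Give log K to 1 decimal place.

log K = 5.4

The Na⁺/Na couple is reduced (cathode); E°cell = −2.71 − (−2.87) = +0.16 V with n = 2.
At equilibrium E = 0, so log K = nE°cell / 0.0592 = (2)(+0.16) / 0.0592 = 5.4.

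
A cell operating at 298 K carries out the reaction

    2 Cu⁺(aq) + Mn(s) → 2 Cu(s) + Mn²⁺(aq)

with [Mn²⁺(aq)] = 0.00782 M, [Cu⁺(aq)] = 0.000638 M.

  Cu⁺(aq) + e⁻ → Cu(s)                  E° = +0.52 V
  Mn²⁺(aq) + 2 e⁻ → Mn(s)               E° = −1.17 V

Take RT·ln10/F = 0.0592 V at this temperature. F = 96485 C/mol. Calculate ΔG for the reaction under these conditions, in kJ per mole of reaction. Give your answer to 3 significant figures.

E°cell = +0.52 − (−1.17) = +1.69 V; the balanced reaction transfers n = 2 electrons.
Q = [Mn²⁺(aq)] / [Cu⁺(aq)]^2 = 1.92×10^4, so log Q = 4.284 and E = +1.69 − (0.0592/2)(4.284) = +1.5632 V.
ΔG = −nFE = −(2)(96485)(+1.5632) J/mol = −302 kJ/mol.

−302 kJ/mol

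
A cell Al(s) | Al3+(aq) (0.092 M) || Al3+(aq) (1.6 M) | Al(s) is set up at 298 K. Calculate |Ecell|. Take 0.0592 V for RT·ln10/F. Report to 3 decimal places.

0.024 V

For a concentration cell E°cell = 0, since both electrodes use the same couple.
The compartment with the higher Al3+(aq) concentration (1.6 M) acts as the cathode; ions are reduced there and produced at the dilute (0.092 M) anode.
With n = 3, Ecell = −(0.0592/3)·log([dilute]/[conc]) = −(0.0592/3)·log(0.092/1.6) = +0.024 V.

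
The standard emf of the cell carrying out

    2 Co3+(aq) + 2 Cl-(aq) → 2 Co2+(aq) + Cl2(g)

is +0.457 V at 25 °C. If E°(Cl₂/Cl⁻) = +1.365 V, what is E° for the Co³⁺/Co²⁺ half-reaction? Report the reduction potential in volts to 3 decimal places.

In the reaction as written the Co³⁺/Co²⁺ couple is reduced (cathode) and Cl₂/Cl⁻ is oxidized (anode), so E°cell = E°(Co³⁺/Co²⁺) − E°(Cl₂/Cl⁻).
E°(Co³⁺/Co²⁺) = E°cell + E°(anode) = +0.457 + (+1.365) = +1.822 V.

+1.822 V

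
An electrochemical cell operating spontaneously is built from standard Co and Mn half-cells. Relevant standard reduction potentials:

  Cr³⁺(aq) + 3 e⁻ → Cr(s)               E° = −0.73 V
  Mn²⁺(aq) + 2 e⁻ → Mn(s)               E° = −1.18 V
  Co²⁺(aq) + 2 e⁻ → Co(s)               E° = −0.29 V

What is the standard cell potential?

+0.89 V

The Co²⁺/Co couple has the higher E°, so Co ion is reduced (cathode) and Mn is oxidized (anode).
E°cell = E°(cathode) − E°(anode) = −0.29 − (−1.18) = +0.89 V.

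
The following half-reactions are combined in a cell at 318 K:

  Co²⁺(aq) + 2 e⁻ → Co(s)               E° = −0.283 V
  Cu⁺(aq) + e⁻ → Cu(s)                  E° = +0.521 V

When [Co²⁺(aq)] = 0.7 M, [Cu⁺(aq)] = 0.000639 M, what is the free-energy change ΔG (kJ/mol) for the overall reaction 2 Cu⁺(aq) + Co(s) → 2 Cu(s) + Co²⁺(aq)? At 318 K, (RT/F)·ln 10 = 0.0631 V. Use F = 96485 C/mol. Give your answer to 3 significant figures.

−117 kJ/mol

The standard cell potential is +0.521 − (−0.283) = +0.804 V, with n = 2 electrons in the balanced equation.
The reaction quotient is [Co²⁺(aq)] / [Cu⁺(aq)]^2 = 1.71×10^6; by Nernst, E = +0.804 − (0.0631/2)(6.234) = +0.6073 V.
Then ΔG = −nFE = −2 × 96485 × +0.6073 J/mol = −117 kJ/mol.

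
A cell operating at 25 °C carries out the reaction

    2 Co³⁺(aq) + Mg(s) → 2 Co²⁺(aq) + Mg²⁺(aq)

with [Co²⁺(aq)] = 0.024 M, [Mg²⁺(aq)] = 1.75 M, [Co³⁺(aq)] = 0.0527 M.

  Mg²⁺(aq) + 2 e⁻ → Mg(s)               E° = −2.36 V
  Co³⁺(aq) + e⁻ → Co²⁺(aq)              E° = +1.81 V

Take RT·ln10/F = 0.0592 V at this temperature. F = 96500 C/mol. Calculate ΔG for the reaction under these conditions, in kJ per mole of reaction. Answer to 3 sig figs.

The standard cell potential is +1.81 − (−2.36) = +4.17 V, with n = 2 electrons in the balanced equation.
Q = ([Co²⁺(aq)]^2·[Mg²⁺(aq)]) / [Co³⁺(aq)]^2 = 0.363, so log Q = −0.440 and E = +4.17 − (0.0592/2)(−0.440) = +4.1830 V.
Then ΔG = −nFE = −2 × 96500 × +4.1830 J/mol = −807 kJ/mol.

−807 kJ/mol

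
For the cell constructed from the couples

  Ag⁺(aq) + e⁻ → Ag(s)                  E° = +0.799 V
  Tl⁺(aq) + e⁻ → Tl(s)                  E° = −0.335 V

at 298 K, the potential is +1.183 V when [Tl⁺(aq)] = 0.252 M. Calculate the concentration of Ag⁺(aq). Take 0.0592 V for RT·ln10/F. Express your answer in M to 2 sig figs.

1.7 M

With Ag⁺/Ag at the cathode and Tl⁺/Tl at the anode, E°cell = +0.799 − (−0.335) = +1.134 V (n = 1).
Since E = E° − (0.0592/n)·log Q, log Q = n(E° − E)/0.0592 = −0.828.
Balancing electrons gives Ag⁺(aq) + Tl(s) → Ag(s) + Tl⁺(aq); thus Q = [Tl⁺(aq)] / [Ag⁺(aq)].
Solving for the unknown gives log [Ag⁺(aq)] = 0.229, so [Ag⁺(aq)] ≈ 1.7 M.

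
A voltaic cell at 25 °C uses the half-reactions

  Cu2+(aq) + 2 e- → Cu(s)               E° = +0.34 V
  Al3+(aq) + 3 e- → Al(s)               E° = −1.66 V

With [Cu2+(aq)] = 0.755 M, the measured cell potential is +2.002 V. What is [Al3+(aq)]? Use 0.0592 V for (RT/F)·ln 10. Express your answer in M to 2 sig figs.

0.52 M

Cu²⁺/Cu is the cathode (higher E°); E°cell = +0.34 − (−1.66) = +2.00 V with n = 6.
From the Nernst equation, log Q = n(E° − E)/0.0592 = 6·(+2.00 − (+2.002))/0.0592 = −0.203.
For 3 Cu2+(aq) + 2 Al(s) → 3 Cu(s) + 2 Al3+(aq), the reaction quotient is Q = [Al3+(aq)]^2 / [Cu2+(aq)]^3.
Isolating [Al3+(aq)] in Q = 10^{−0.203} yields log [Al3+(aq)] = −0.285, i.e. 0.52 M.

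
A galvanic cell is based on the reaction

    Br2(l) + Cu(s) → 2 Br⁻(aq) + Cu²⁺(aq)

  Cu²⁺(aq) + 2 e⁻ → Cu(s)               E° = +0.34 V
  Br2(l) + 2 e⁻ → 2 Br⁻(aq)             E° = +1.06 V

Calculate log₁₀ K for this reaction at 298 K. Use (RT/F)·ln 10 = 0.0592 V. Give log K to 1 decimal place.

log K = 24.3

The Br₂/Br⁻ couple is reduced (cathode); E°cell = +1.06 − (+0.34) = +0.72 V with n = 2.
At equilibrium E = 0, so log K = nE°cell / 0.0592 = (2)(+0.72) / 0.0592 = 24.3.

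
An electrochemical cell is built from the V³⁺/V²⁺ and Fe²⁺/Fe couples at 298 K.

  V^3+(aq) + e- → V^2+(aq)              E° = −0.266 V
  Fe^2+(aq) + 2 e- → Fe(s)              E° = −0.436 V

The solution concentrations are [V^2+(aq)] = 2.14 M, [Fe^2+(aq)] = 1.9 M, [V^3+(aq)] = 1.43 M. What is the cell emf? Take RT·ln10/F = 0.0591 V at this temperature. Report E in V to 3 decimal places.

+0.151 V

The V³⁺/V²⁺ couple has the more positive E°, so it is the cathode; Fe²⁺/Fe is the anode.
The standard potential is −0.266 − (−0.436) = +0.170 V and the balanced reaction transfers n = 2 electrons.
For the overall reaction 2 V^3+(aq) + Fe(s) → 2 V^2+(aq) + Fe^2+(aq), Q = ([V^2+(aq)]^2·[Fe^2+(aq)]) / [V^3+(aq)]^2 = 4.26, giving log Q = 0.629.
Applying E = E° − (RT ln10/nF)·log Q gives +0.170 − (0.0591/2)(0.629) = +0.151 V.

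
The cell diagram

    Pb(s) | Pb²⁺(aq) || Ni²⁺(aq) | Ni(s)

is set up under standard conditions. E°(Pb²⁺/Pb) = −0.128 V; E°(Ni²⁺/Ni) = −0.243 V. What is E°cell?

By convention the left-hand electrode in cell notation is the anode (oxidation) and the right-hand electrode is the cathode (reduction).
E°cell = E°(right) − E°(left) = −0.243 − (−0.128) = −0.115 V.
The negative sign shows that, as written, the cell would require an external voltage to drive the reaction.

−0.115 V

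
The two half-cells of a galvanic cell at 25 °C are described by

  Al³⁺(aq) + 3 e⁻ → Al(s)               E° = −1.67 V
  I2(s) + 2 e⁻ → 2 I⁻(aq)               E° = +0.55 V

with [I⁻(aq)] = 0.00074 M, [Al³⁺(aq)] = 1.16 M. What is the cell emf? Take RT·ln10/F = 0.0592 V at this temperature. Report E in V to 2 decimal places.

+2.40 V

I₂/I⁻ is reduced (cathode, E° = +0.55 V) and Al³⁺/Al is oxidized (anode).
E°cell = +0.55 − (−1.67) = +2.22 V, with n = 6 electrons transferred.
The balanced reaction is 3 I2(s) + 2 Al(s) → 6 I⁻(aq) + 2 Al³⁺(aq), so Q = [I⁻(aq)]^6·[Al³⁺(aq)]^2 = 2.21×10^−19 and log Q = −18.656.
By the Nernst equation, E = +2.22 − (0.0592/6)·(−18.656) = +2.40 V.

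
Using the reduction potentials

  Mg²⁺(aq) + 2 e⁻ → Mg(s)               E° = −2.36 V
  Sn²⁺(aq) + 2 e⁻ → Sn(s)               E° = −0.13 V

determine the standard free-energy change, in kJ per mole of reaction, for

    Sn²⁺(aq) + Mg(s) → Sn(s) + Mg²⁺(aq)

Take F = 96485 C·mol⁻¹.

In the reaction as written Sn²⁺(aq) is reduced, so the Sn²⁺/Sn couple is the cathode and Mg²⁺/Mg is the anode.
E°cell = −0.13 − (−2.36) = +2.23 V; balancing electrons gives n = 2.
ΔG° = −nFE°cell = −(2)(96485)(+2.23) J/mol = −430 kJ/mol.

−430 kJ/mol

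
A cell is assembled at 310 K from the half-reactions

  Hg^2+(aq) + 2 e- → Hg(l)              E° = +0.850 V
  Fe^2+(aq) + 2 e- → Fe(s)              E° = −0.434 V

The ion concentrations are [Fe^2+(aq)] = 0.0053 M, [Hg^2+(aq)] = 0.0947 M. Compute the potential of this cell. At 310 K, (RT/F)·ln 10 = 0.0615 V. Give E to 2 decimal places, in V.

Since E°(Hg²⁺/Hg) > E°(Fe²⁺/Fe), Hg²⁺/Hg serves as the cathode.
E°cell = E°cat − E°an = +0.850 − (−0.434) = +1.284 V; n = 2.
For the overall reaction Hg^2+(aq) + Fe(s) → Hg(l) + Fe^2+(aq), Q = [Fe^2+(aq)] / [Hg^2+(aq)] = 0.056, giving log Q = −1.252.
E = E° − (0.0615/n)·log Q = +1.284 − (0.0615/2)(−1.252) = +1.32 V.

+1.32 V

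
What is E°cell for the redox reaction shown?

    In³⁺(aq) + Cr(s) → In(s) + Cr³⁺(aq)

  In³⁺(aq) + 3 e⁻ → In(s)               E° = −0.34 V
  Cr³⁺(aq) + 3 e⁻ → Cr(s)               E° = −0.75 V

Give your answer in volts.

+0.41 V

In the reaction as written, In³⁺(aq) is reduced (cathode) and Cr³⁺(aq) is produced by oxidation at the anode.
E°cell = E°(cathode) − E°(anode) = −0.34 − (−0.75) = +0.41 V.
The positive value indicates the reaction is spontaneous as written.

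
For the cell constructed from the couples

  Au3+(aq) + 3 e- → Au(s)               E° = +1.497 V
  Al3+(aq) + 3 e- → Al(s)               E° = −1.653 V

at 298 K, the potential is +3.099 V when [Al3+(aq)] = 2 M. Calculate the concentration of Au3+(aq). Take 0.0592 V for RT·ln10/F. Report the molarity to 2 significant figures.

0.0052 M

The Au³⁺/Au couple has the larger reduction potential, so it is the cathode: E°cell = +1.497 − (−1.653) = +3.150 V and n = 3.
From the Nernst equation, log Q = n(E° − E)/0.0592 = 3·(+3.150 − (+3.099))/0.0592 = 2.584.
The balanced reaction is Au3+(aq) + Al(s) → Au(s) + Al3+(aq), so Q = [Al3+(aq)] / [Au3+(aq)].
Isolating [Au3+(aq)] in Q = 10^{2.584} yields log [Au3+(aq)] = −2.283, i.e. 0.0052 M.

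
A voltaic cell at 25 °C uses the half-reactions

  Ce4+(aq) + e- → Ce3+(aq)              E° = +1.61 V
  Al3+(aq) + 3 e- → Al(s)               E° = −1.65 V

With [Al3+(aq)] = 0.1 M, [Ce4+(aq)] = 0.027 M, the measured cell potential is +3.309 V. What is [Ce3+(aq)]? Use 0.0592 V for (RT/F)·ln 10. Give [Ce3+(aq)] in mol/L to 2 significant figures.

0.0086 M

Ce⁴⁺/Ce³⁺ is the cathode (higher E°); E°cell = +1.61 − (−1.65) = +3.26 V with n = 3.
Rearranging E = E° − (0.0592/n)·log Q gives log Q = 3(+3.26 − (+3.309))/0.0592 = −2.483.
For 3 Ce4+(aq) + Al(s) → 3 Ce3+(aq) + Al3+(aq), the reaction quotient is Q = ([Ce3+(aq)]^3·[Al3+(aq)]) / [Ce4+(aq)]^3.
Substituting the known concentrations and solving, log [Ce3+(aq)] = −2.063 and [Ce3+(aq)] = 0.0086 M.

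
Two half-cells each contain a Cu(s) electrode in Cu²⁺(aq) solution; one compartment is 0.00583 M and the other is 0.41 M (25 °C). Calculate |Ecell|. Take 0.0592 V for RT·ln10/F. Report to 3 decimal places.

0.055 V

For a concentration cell E°cell = 0, since both electrodes use the same couple.
The compartment with the higher Cu²⁺(aq) concentration (0.41 M) acts as the cathode; ions are reduced there and produced at the dilute (0.00583 M) anode.
With n = 2, Ecell = −(0.0592/2)·log([dilute]/[conc]) = −(0.0592/2)·log(0.00583/0.41) = +0.055 V.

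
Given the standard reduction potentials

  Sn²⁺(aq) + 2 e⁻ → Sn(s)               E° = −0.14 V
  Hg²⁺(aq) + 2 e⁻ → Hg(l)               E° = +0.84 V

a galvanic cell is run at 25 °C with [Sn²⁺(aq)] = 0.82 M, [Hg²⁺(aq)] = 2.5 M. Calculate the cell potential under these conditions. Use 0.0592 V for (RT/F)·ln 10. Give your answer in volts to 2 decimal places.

The Hg²⁺/Hg couple has the more positive E°, so it is the cathode; Sn²⁺/Sn is the anode.
E°cell = +0.84 − (−0.14) = +0.98 V, with n = 2 electrons transferred.
The balanced reaction is Hg²⁺(aq) + Sn(s) → Hg(l) + Sn²⁺(aq), so Q = [Sn²⁺(aq)] / [Hg²⁺(aq)] = 0.328 and log Q = −0.484.
By the Nernst equation, E = +0.98 − (0.0592/2)·(−0.484) = +0.99 V.

+0.99 V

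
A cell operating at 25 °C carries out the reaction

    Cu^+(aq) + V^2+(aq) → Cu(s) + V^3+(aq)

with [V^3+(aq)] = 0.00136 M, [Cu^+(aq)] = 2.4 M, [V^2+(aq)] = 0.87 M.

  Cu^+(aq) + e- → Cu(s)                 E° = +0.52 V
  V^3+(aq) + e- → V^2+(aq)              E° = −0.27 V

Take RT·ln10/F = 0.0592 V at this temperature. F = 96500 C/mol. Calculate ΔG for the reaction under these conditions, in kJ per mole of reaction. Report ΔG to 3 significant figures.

−94.4 kJ/mol

With Cu⁺/Cu reduced at the cathode, E°cell = +0.52 − (−0.27) = +0.79 V and n = 1.
The reaction quotient is [V^3+(aq)] / ([Cu^+(aq)]·[V^2+(aq)]) = 0.000651; by Nernst, E = +0.79 − (0.0592/1)(−3.186) = +0.9786 V.
Then ΔG = −nFE = −1 × 96500 × +0.9786 J/mol = −94.4 kJ/mol.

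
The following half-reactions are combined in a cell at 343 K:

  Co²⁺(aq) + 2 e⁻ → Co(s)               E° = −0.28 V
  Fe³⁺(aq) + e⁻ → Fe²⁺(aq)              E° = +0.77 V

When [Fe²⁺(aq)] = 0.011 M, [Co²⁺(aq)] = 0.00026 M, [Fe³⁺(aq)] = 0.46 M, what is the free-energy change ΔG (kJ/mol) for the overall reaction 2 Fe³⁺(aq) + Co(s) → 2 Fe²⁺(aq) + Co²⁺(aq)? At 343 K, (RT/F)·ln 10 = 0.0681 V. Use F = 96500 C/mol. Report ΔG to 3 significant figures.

The standard cell potential is +0.77 − (−0.28) = +1.05 V, with n = 2 electrons in the balanced equation.
The reaction quotient is ([Fe²⁺(aq)]^2·[Co²⁺(aq)]) / [Fe³⁺(aq)]^2 = 1.49×10^−7; by Nernst, E = +1.05 − (0.0681/2)(−6.828) = +1.2825 V.
Finally ΔG = −nFE = −(2)(96500 C/mol)(+1.2825 V) = −248 kJ/mol.

−248 kJ/mol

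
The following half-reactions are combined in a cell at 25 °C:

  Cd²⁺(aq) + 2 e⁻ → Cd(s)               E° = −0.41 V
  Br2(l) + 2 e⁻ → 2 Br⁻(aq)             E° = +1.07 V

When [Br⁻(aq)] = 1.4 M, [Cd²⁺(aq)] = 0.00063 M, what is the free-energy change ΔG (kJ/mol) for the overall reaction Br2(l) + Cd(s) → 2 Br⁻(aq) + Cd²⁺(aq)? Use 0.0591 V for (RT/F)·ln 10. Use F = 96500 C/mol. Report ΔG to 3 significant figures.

E°cell = +1.07 − (−0.41) = +1.48 V; the balanced reaction transfers n = 2 electrons.
Q = [Br⁻(aq)]^2·[Cd²⁺(aq)] = 0.00123, so log Q = −2.908 and E = +1.48 − (0.0591/2)(−2.908) = +1.5659 V.
Then ΔG = −nFE = −2 × 96500 × +1.5659 J/mol = −302 kJ/mol.

−302 kJ/mol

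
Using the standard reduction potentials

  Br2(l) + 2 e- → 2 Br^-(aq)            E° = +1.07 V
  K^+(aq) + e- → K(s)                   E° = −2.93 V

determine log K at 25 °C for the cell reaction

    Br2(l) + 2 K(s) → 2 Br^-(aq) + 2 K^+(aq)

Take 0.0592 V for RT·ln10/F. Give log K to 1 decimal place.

log K = 135.1

The Br₂/Br⁻ couple is reduced (cathode); E°cell = +1.07 − (−2.93) = +4.00 V with n = 2.
At equilibrium E = 0, so log K = nE°cell / 0.0592 = (2)(+4.00) / 0.0592 = 135.1.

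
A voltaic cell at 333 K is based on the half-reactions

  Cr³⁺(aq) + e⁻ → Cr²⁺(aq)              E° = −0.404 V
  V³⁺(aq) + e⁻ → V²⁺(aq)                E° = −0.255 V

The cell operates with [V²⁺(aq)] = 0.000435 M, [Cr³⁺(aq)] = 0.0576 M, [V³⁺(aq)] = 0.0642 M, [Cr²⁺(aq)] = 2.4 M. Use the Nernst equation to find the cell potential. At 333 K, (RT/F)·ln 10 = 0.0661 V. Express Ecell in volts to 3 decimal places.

+0.399 V

Since E°(V³⁺/V²⁺) > E°(Cr³⁺/Cr²⁺), V³⁺/V²⁺ serves as the cathode.
E°cell = −0.255 − (−0.404) = +0.149 V, with n = 1 electron transferred.
Balancing gives V³⁺(aq) + Cr²⁺(aq) → V²⁺(aq) + Cr³⁺(aq); hence Q = ([V²⁺(aq)]·[Cr³⁺(aq)]) / ([V³⁺(aq)]·[Cr²⁺(aq)]) = 0.000163 (log Q = −3.789).
By the Nernst equation, E = +0.149 − (0.0661/1)·(−3.789) = +0.399 V.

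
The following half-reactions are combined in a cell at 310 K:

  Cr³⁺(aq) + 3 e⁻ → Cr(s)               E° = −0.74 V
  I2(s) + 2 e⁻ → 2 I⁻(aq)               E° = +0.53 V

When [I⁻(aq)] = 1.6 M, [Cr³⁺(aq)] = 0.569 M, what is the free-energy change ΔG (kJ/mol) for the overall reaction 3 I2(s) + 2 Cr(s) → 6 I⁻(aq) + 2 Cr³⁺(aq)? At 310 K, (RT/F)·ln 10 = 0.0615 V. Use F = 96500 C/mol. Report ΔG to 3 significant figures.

With I₂/I⁻ reduced at the cathode, E°cell = +0.53 − (−0.74) = +1.27 V and n = 6.
The reaction quotient is [I⁻(aq)]^6·[Cr³⁺(aq)]^2 = 5.43; by Nernst, E = +1.27 − (0.0615/6)(0.735) = +1.2625 V.
Finally ΔG = −nFE = −(6)(96500 C/mol)(+1.2625 V) = −731 kJ/mol.

−731 kJ/mol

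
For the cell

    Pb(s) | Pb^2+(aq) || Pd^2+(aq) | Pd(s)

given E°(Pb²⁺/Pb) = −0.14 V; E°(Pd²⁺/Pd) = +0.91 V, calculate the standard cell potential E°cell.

+1.05 V

By convention the left-hand electrode in cell notation is the anode (oxidation) and the right-hand electrode is the cathode (reduction).
E°cell = E°(right) − E°(left) = +0.91 − (−0.14) = +1.05 V.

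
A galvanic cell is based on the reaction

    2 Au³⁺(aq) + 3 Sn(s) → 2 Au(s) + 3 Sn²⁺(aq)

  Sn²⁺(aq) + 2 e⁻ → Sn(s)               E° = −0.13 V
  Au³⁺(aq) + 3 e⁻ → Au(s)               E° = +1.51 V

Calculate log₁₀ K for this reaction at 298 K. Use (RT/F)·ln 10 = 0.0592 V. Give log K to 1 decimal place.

log K = 166.2

The Au³⁺/Au couple is reduced (cathode); E°cell = +1.51 − (−0.13) = +1.64 V with n = 6.
At equilibrium E = 0, so log K = nE°cell / 0.0592 = (6)(+1.64) / 0.0592 = 166.2.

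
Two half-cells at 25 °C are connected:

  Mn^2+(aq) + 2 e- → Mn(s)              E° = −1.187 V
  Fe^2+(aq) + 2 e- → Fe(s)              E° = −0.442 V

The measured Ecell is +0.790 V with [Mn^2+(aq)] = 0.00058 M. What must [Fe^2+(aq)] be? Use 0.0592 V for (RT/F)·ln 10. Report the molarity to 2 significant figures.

0.019 M

The Fe²⁺/Fe couple has the larger reduction potential, so it is the cathode: E°cell = −0.442 − (−1.187) = +0.745 V and n = 2.
Since E = E° − (0.0592/n)·log Q, log Q = n(E° − E)/0.0592 = −1.520.
The balanced reaction is Fe^2+(aq) + Mn(s) → Fe(s) + Mn^2+(aq), so Q = [Mn^2+(aq)] / [Fe^2+(aq)].
Substituting the known concentrations and solving, log [Fe^2+(aq)] = −1.717 and [Fe^2+(aq)] = 0.019 M.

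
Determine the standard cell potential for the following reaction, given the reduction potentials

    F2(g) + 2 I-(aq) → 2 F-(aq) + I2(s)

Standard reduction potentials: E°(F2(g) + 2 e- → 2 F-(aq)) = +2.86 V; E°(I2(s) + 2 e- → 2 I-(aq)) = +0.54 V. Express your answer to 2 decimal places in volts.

F2(g) gains electrons, so the F₂/F⁻ couple is the cathode; the I₂/I⁻ couple is the anode.
E°cell = E°(cathode) − E°(anode) = +2.86 − (+0.54) = +2.32 V.

+2.32 V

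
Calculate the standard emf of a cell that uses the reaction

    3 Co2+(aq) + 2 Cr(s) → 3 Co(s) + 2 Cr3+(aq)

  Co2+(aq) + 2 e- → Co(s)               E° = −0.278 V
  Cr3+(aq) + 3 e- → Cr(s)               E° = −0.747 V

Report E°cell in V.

+0.469 V

In the reaction as written, Co2+(aq) is reduced (cathode) and Cr3+(aq) is produced by oxidation at the anode.
E°cell = E°(cathode) − E°(anode) = −0.278 − (−0.747) = +0.469 V.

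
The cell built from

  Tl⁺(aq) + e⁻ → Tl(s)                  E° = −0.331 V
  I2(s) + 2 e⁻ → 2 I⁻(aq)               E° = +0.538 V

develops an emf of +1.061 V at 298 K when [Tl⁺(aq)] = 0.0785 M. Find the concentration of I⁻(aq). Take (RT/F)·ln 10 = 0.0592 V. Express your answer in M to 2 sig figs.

0.0073 M

The I₂/I⁻ couple has the larger reduction potential, so it is the cathode: E°cell = +0.538 − (−0.331) = +0.869 V and n = 2.
Rearranging E = E° − (0.0592/n)·log Q gives log Q = 2(+0.869 − (+1.061))/0.0592 = −6.486.
For I2(s) + 2 Tl(s) → 2 I⁻(aq) + 2 Tl⁺(aq), the reaction quotient is Q = [I⁻(aq)]^2·[Tl⁺(aq)]^2.
Substituting the known concentrations and solving, log [I⁻(aq)] = −2.138 and [I⁻(aq)] = 0.0073 M.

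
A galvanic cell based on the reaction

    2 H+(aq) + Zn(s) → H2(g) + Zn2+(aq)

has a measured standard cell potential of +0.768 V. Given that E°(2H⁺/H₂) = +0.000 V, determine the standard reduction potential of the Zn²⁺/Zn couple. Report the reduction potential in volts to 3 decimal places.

In the reaction as written the 2H⁺/H₂ couple is reduced (cathode) and Zn²⁺/Zn is oxidized (anode), so E°cell = E°(2H⁺/H₂) − E°(Zn²⁺/Zn).
E°(Zn²⁺/Zn) = E°(cathode) − E°cell = +0.000 − (+0.768) = −0.768 V.

−0.768 V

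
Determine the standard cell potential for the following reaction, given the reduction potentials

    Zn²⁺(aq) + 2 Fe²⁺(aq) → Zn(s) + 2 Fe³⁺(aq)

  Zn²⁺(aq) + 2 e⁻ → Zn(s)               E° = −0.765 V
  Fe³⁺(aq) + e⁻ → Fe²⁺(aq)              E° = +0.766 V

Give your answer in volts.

−1.531 V

In the reaction as written, Zn²⁺(aq) is reduced (cathode) and Fe³⁺(aq) is produced by oxidation at the anode.
E°cell = E°(cathode) − E°(anode) = −0.765 − (+0.766) = −1.531 V.
The negative E°cell means the reaction is non-spontaneous in the direction written.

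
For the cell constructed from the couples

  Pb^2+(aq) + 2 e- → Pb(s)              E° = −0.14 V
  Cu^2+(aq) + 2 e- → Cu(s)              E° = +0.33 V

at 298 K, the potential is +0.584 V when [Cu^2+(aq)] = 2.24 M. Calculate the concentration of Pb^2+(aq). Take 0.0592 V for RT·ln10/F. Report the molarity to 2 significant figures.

With Cu²⁺/Cu at the cathode and Pb²⁺/Pb at the anode, E°cell = +0.33 − (−0.14) = +0.47 V (n = 2).
Rearranging E = E° − (0.0592/n)·log Q gives log Q = 2(+0.47 − (+0.584))/0.0592 = −3.851.
Balancing electrons gives Cu^2+(aq) + Pb(s) → Cu(s) + Pb^2+(aq); thus Q = [Pb^2+(aq)] / [Cu^2+(aq)].
Solving for the unknown gives log [Pb^2+(aq)] = −3.501, so [Pb^2+(aq)] ≈ 0.00032 M.

0.00032 M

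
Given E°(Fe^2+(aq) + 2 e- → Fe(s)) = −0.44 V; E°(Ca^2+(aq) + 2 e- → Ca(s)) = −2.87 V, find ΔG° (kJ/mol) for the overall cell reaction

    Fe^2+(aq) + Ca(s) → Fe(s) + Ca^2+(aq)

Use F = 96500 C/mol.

In the reaction as written Fe^2+(aq) is reduced, so the Fe²⁺/Fe couple is the cathode and Ca²⁺/Ca is the anode.
E°cell = −0.44 − (−2.87) = +2.43 V; balancing electrons gives n = 2.
ΔG° = −nFE°cell = −(2)(96500)(+2.43) J/mol = −469 kJ/mol.

−469 kJ/mol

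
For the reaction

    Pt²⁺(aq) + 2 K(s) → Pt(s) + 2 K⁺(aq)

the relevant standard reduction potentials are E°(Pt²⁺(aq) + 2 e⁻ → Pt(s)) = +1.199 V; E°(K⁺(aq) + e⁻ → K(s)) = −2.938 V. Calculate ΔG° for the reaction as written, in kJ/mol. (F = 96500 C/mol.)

−798 kJ/mol

In the reaction as written Pt²⁺(aq) is reduced, so the Pt²⁺/Pt couple is the cathode and K⁺/K is the anode.
E°cell = +1.199 − (−2.938) = +4.137 V; balancing electrons gives n = 2.
ΔG° = −nFE°cell = −(2)(96500)(+4.137) J/mol = −798 kJ/mol.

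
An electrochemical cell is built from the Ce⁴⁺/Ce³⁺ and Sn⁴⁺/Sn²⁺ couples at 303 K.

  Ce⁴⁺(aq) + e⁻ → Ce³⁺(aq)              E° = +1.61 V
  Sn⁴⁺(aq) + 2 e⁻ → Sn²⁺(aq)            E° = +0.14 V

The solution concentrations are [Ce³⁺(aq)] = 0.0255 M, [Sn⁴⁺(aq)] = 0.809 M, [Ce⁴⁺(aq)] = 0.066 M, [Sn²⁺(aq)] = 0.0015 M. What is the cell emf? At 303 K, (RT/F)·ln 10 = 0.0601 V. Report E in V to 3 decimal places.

+1.413 V

The Ce⁴⁺/Ce³⁺ couple has the more positive E°, so it is the cathode; Sn⁴⁺/Sn²⁺ is the anode.
The standard potential is +1.61 − (+0.14) = +1.47 V and the balanced reaction transfers n = 2 electrons.
The balanced reaction is 2 Ce⁴⁺(aq) + Sn²⁺(aq) → 2 Ce³⁺(aq) + Sn⁴⁺(aq), so Q = ([Ce³⁺(aq)]^2·[Sn⁴⁺(aq)]) / ([Ce⁴⁺(aq)]^2·[Sn²⁺(aq)]) = 80.5 and log Q = 1.906.
Applying E = E° − (RT ln10/nF)·log Q gives +1.47 − (0.0601/2)(1.906) = +1.413 V.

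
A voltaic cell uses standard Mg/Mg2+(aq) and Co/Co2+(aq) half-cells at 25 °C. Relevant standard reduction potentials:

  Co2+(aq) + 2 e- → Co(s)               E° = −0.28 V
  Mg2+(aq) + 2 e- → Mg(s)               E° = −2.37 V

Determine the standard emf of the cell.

Of the two couples in this cell, the one with the more positive reduction potential is reduced at the cathode: here that is Co²⁺/Co (−0.28 V); Mg²⁺/Mg (−2.37 V) is the anode.
E°cell = E°(cathode) − E°(anode) = −0.28 − (−2.37) = +2.09 V.

+2.09 V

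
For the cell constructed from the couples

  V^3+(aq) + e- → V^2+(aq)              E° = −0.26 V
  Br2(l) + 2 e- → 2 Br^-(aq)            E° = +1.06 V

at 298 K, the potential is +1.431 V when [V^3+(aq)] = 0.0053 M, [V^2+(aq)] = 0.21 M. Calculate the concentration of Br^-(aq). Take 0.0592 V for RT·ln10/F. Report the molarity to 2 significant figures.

0.53 M

Br₂/Br⁻ is the cathode (higher E°); E°cell = +1.06 − (−0.26) = +1.32 V with n = 2.
Rearranging E = E° − (0.0592/n)·log Q gives log Q = 2(+1.32 − (+1.431))/0.0592 = −3.750.
For Br2(l) + 2 V^2+(aq) → 2 Br^-(aq) + 2 V^3+(aq), the reaction quotient is Q = ([Br^-(aq)]^2·[V^3+(aq)]^2) / [V^2+(aq)]^2.
Substituting the known concentrations and solving, log [Br^-(aq)] = −0.277 and [Br^-(aq)] = 0.53 M.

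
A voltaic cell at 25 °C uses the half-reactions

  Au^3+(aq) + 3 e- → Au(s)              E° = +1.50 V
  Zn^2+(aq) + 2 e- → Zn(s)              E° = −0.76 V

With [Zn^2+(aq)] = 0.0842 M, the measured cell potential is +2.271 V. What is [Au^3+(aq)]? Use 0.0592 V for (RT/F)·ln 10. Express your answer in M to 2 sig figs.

0.088 M

With Au³⁺/Au at the cathode and Zn²⁺/Zn at the anode, E°cell = +1.50 − (−0.76) = +2.26 V (n = 6).
From the Nernst equation, log Q = n(E° − E)/0.0592 = 6·(+2.26 − (+2.271))/0.0592 = −1.115.
Balancing electrons gives 2 Au^3+(aq) + 3 Zn(s) → 2 Au(s) + 3 Zn^2+(aq); thus Q = [Zn^2+(aq)]^3 / [Au^3+(aq)]^2.
Solving for the unknown gives log [Au^3+(aq)] = −1.055, so [Au^3+(aq)] ≈ 0.088 M.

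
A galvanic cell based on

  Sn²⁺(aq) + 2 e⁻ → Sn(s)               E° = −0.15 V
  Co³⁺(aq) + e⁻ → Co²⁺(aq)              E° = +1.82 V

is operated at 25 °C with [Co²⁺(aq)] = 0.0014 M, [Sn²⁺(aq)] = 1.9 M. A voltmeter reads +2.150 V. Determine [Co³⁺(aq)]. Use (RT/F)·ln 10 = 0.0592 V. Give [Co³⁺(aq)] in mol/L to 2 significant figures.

2.1 M

Co³⁺/Co²⁺ is the cathode (higher E°); E°cell = +1.82 − (−0.15) = +1.97 V with n = 2.
From the Nernst equation, log Q = n(E° − E)/0.0592 = 2·(+1.97 − (+2.150))/0.0592 = −6.081.
Balancing electrons gives 2 Co³⁺(aq) + Sn(s) → 2 Co²⁺(aq) + Sn²⁺(aq); thus Q = ([Co²⁺(aq)]^2·[Sn²⁺(aq)]) / [Co³⁺(aq)]^2.
Substituting the known concentrations and solving, log [Co³⁺(aq)] = 0.326 and [Co³⁺(aq)] = 2.1 M.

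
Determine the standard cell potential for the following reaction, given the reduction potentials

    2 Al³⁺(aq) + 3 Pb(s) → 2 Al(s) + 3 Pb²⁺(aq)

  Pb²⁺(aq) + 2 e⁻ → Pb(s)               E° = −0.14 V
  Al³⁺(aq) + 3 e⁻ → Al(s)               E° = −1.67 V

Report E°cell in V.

In the reaction as written, Al³⁺(aq) is reduced (cathode) and Pb²⁺(aq) is produced by oxidation at the anode.
E°cell = E°(cathode) − E°(anode) = −1.67 − (−0.14) = −1.53 V.

−1.53 V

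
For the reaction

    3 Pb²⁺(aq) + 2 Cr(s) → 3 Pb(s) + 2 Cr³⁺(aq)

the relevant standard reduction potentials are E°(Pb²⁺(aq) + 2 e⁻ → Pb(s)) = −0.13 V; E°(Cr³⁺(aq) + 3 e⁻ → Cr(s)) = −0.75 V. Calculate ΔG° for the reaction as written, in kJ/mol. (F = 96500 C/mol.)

−359 kJ/mol

In the reaction as written Pb²⁺(aq) is reduced, so the Pb²⁺/Pb couple is the cathode and Cr³⁺/Cr is the anode.
E°cell = −0.13 − (−0.75) = +0.62 V; balancing electrons gives n = 6.
ΔG° = −nFE°cell = −(6)(96500)(+0.62) J/mol = −359 kJ/mol.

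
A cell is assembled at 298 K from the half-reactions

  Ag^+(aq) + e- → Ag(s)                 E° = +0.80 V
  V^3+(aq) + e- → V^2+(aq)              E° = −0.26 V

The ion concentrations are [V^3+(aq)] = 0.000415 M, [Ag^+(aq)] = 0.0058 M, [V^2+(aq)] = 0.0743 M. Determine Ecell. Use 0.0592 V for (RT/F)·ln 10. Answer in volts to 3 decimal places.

The Ag⁺/Ag couple has the more positive E°, so it is the cathode; V³⁺/V²⁺ is the anode.
The standard potential is +0.80 − (−0.26) = +1.06 V and the balanced reaction transfers n = 1 electron.
The balanced reaction is Ag^+(aq) + V^2+(aq) → Ag(s) + V^3+(aq), so Q = [V^3+(aq)] / ([Ag^+(aq)]·[V^2+(aq)]) = 0.963 and log Q = −0.016.
By the Nernst equation, E = +1.06 − (0.0592/1)·(−0.016) = +1.061 V.

+1.061 V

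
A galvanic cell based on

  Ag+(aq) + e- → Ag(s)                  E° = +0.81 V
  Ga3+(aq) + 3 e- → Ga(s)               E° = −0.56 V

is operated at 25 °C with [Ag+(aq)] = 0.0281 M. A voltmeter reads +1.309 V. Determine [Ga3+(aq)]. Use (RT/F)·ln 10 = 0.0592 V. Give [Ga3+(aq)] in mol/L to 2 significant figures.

Ag⁺/Ag is the cathode (higher E°); E°cell = +0.81 − (−0.56) = +1.37 V with n = 3.
Rearranging E = E° − (0.0592/n)·log Q gives log Q = 3(+1.37 − (+1.309))/0.0592 = 3.091.
The balanced reaction is 3 Ag+(aq) + Ga(s) → 3 Ag(s) + Ga3+(aq), so Q = [Ga3+(aq)] / [Ag+(aq)]^3.
Substituting the known concentrations and solving, log [Ga3+(aq)] = −1.563 and [Ga3+(aq)] = 0.027 M.

0.027 M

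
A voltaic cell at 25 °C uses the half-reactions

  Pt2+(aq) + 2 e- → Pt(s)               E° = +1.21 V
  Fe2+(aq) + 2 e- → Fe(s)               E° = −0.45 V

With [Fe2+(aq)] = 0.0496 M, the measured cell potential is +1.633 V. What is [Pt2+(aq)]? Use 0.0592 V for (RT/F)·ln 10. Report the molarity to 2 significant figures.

0.0061 M

The Pt²⁺/Pt couple has the larger reduction potential, so it is the cathode: E°cell = +1.21 − (−0.45) = +1.66 V and n = 2.
Rearranging E = E° − (0.0592/n)·log Q gives log Q = 2(+1.66 − (+1.633))/0.0592 = 0.912.
The balanced reaction is Pt2+(aq) + Fe(s) → Pt(s) + Fe2+(aq), so Q = [Fe2+(aq)] / [Pt2+(aq)].
Isolating [Pt2+(aq)] in Q = 10^{0.912} yields log [Pt2+(aq)] = −2.217, i.e. 0.0061 M.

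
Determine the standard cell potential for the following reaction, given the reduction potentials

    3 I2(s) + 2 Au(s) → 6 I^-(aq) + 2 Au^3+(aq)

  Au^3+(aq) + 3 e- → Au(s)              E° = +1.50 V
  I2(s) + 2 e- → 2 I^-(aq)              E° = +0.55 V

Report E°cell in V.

−0.95 V

I2(s) gains electrons, so the I₂/I⁻ couple is the cathode; the Au³⁺/Au couple is the anode.
E°cell = E°(cathode) − E°(anode) = +0.55 − (+1.50) = −0.95 V.
The negative E°cell means the reaction is non-spontaneous in the direction written.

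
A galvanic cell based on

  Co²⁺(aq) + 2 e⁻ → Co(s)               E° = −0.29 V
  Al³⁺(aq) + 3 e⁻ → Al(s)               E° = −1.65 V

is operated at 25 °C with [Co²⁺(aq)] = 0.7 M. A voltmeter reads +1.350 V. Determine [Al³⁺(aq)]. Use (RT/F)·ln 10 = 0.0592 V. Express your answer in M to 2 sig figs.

The Co²⁺/Co couple has the larger reduction potential, so it is the cathode: E°cell = −0.29 − (−1.65) = +1.36 V and n = 6.
Since E = E° − (0.0592/n)·log Q, log Q = n(E° − E)/0.0592 = 1.014.
For 3 Co²⁺(aq) + 2 Al(s) → 3 Co(s) + 2 Al³⁺(aq), the reaction quotient is Q = [Al³⁺(aq)]^2 / [Co²⁺(aq)]^3.
Isolating [Al³⁺(aq)] in Q = 10^{1.014} yields log [Al³⁺(aq)] = 0.275, i.e. 1.9 M.

1.9 M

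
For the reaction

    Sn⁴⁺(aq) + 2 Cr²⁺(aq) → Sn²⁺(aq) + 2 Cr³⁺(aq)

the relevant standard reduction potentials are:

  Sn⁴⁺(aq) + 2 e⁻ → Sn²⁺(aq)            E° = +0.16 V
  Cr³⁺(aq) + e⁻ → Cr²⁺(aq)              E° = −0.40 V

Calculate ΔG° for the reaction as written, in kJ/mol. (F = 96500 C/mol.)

−108 kJ/mol

In the reaction as written Sn⁴⁺(aq) is reduced, so the Sn⁴⁺/Sn²⁺ couple is the cathode and Cr³⁺/Cr²⁺ is the anode.
E°cell = +0.16 − (−0.40) = +0.56 V; balancing electrons gives n = 2.
ΔG° = −nFE°cell = −(2)(96500)(+0.56) J/mol = −108 kJ/mol.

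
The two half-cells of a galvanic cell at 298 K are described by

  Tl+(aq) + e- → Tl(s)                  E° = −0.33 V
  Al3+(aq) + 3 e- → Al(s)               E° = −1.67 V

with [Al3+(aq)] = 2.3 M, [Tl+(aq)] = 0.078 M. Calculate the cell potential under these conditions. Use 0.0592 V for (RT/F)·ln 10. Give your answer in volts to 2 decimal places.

Since E°(Tl⁺/Tl) > E°(Al³⁺/Al), Tl⁺/Tl serves as the cathode.
The standard potential is −0.33 − (−1.67) = +1.34 V and the balanced reaction transfers n = 3 electrons.
The balanced reaction is 3 Tl+(aq) + Al(s) → 3 Tl(s) + Al3+(aq), so Q = [Al3+(aq)] / [Tl+(aq)]^3 = 4.85×10^3 and log Q = 3.685.
Applying E = E° − (RT ln10/nF)·log Q gives +1.34 − (0.0592/3)(3.685) = +1.27 V.

+1.27 V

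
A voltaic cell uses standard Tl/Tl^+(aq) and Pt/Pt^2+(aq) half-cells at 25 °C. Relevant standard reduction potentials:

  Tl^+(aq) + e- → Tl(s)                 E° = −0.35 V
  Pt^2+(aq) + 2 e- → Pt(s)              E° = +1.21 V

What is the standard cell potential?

Of the two couples in this cell, the one with the more positive reduction potential is reduced at the cathode: here that is Pt²⁺/Pt (+1.21 V); Tl⁺/Tl (−0.35 V) is the anode.
E°cell = E°(cathode) − E°(anode) = +1.21 − (−0.35) = +1.56 V.

+1.56 V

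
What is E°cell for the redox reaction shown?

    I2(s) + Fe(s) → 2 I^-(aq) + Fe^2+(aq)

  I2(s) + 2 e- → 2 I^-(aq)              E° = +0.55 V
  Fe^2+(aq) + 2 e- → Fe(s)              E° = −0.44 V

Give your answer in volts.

In the reaction as written, I2(s) is reduced (cathode) and Fe^2+(aq) is produced by oxidation at the anode.
E°cell = E°(cathode) − E°(anode) = +0.55 − (−0.44) = +0.99 V.

+0.99 V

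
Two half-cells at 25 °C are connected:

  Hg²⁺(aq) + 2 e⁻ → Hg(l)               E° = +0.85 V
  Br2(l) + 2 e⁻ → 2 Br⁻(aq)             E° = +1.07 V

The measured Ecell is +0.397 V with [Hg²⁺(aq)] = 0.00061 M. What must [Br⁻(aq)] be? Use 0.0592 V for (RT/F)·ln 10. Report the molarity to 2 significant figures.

With Br₂/Br⁻ at the cathode and Hg²⁺/Hg at the anode, E°cell = +1.07 − (+0.85) = +0.22 V (n = 2).
Since E = E° − (0.0592/n)·log Q, log Q = n(E° − E)/0.0592 = −5.980.
Balancing electrons gives Br2(l) + Hg(l) → 2 Br⁻(aq) + Hg²⁺(aq); thus Q = [Br⁻(aq)]^2·[Hg²⁺(aq)].
Solving for the unknown gives log [Br⁻(aq)] = −1.383, so [Br⁻(aq)] ≈ 0.041 M.

0.041 M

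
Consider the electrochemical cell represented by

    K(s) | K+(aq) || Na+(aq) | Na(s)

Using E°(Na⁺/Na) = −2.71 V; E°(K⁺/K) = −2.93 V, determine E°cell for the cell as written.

+0.22 V

By convention the left-hand electrode in cell notation is the anode (oxidation) and the right-hand electrode is the cathode (reduction).
E°cell = E°(right) − E°(left) = −2.71 − (−2.93) = +0.22 V.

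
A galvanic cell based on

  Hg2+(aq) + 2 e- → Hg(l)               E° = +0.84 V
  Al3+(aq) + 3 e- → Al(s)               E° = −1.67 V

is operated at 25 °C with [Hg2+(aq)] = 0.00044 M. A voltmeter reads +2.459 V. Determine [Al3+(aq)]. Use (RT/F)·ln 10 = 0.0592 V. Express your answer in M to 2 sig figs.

Hg²⁺/Hg is the cathode (higher E°); E°cell = +0.84 − (−1.67) = +2.51 V with n = 6.
Rearranging E = E° − (0.0592/n)·log Q gives log Q = 6(+2.51 − (+2.459))/0.0592 = 5.169.
For 3 Hg2+(aq) + 2 Al(s) → 3 Hg(l) + 2 Al3+(aq), the reaction quotient is Q = [Al3+(aq)]^2 / [Hg2+(aq)]^3.
Solving for the unknown gives log [Al3+(aq)] = −2.450, so [Al3+(aq)] ≈ 0.0035 M.

0.0035 M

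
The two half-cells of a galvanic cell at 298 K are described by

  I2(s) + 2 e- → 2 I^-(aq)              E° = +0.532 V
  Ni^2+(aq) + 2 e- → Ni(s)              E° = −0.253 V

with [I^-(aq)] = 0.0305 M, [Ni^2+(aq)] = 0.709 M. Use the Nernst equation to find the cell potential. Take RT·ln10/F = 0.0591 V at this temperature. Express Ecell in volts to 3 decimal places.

+0.879 V

The I₂/I⁻ couple has the more positive E°, so it is the cathode; Ni²⁺/Ni is the anode.
E°cell = +0.532 − (−0.253) = +0.785 V, with n = 2 electrons transferred.
The balanced reaction is I2(s) + Ni(s) → 2 I^-(aq) + Ni^2+(aq), so Q = [I^-(aq)]^2·[Ni^2+(aq)] = 0.00066 and log Q = −3.181.
By the Nernst equation, E = +0.785 − (0.0591/2)·(−3.181) = +0.879 V.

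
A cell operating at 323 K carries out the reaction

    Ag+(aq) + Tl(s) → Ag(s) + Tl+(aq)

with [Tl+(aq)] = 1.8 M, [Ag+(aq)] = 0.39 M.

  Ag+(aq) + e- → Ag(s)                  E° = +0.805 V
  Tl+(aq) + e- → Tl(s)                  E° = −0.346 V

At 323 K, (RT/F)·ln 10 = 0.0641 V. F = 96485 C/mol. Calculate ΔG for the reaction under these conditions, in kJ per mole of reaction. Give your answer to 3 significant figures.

E°cell = +0.805 − (−0.346) = +1.151 V; the balanced reaction transfers n = 1 electron.
Q = [Tl+(aq)] / [Ag+(aq)] = 4.62, so log Q = 0.664 and E = +1.151 − (0.0641/1)(0.664) = +1.1084 V.
ΔG = −nFE = −(1)(96485)(+1.1084) J/mol = −107 kJ/mol.

−107 kJ/mol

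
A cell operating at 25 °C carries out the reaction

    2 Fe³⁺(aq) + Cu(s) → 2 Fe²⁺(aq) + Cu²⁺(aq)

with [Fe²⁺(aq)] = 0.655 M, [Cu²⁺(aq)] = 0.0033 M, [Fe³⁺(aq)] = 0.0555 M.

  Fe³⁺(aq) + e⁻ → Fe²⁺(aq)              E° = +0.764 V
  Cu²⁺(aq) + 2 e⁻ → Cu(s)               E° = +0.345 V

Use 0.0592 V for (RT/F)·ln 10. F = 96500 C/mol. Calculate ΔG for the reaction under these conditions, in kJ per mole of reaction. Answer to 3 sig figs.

The standard cell potential is +0.764 − (+0.345) = +0.419 V, with n = 2 electrons in the balanced equation.
Q = ([Fe²⁺(aq)]^2·[Cu²⁺(aq)]) / [Fe³⁺(aq)]^2 = 0.46, so log Q = −0.338 and E = +0.419 − (0.0592/2)(−0.338) = +0.4290 V.
Finally ΔG = −nFE = −(2)(96500 C/mol)(+0.4290 V) = −82.8 kJ/mol.

−82.8 kJ/mol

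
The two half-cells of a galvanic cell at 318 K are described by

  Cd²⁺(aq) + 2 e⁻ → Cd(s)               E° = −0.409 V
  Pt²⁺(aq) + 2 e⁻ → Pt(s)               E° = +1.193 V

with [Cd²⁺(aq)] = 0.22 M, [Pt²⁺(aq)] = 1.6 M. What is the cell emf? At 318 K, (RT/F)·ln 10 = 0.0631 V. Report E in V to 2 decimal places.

Since E°(Pt²⁺/Pt) > E°(Cd²⁺/Cd), Pt²⁺/Pt serves as the cathode.
The standard potential is +1.193 − (−0.409) = +1.602 V and the balanced reaction transfers n = 2 electrons.
The balanced reaction is Pt²⁺(aq) + Cd(s) → Pt(s) + Cd²⁺(aq), so Q = [Cd²⁺(aq)] / [Pt²⁺(aq)] = 0.137 and log Q = −0.862.
By the Nernst equation, E = +1.602 − (0.0631/2)·(−0.862) = +1.63 V.

+1.63 V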